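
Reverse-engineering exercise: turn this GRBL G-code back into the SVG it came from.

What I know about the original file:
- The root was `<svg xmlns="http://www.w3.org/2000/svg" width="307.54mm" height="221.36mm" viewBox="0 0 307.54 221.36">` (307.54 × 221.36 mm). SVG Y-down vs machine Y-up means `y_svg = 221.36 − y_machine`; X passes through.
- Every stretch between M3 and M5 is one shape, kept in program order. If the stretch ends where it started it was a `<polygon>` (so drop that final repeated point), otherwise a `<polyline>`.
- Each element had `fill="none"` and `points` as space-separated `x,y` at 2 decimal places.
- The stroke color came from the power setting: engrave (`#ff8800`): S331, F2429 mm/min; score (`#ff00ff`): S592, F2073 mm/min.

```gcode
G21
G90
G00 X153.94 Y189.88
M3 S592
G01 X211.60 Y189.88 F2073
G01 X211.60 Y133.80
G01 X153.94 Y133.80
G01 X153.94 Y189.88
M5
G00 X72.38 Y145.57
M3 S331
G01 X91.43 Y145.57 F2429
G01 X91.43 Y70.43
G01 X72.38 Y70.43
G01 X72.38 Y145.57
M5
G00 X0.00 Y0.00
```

Each laser-on run becomes one SVG element. Flip Y back into SVG space with y_svg = 221.36 − y_machine.

Run 1: the run's S592 means `#ff00ff` (score). The run returns to its start, so emit a `<polygon>` with points (Y-flipped): 153.94,31.48 211.60,31.48 211.60,87.56 153.94,87.56.

Run 2: S331 ⇒ engrave layer `#ff8800`. The run returns to its start, so emit a `<polygon>` with points (Y-flipped): 72.38,75.79 91.43,75.79 91.43,150.93 72.38,150.93.

<svg xmlns="http://www.w3.org/2000/svg" width="307.54mm" height="221.36mm" viewBox="0 0 307.54 221.36">
  <polygon points="153.94,31.48 211.60,31.48 211.60,87.56 153.94,87.56" fill="none" stroke="#ff00ff"/>
  <polygon points="72.38,75.79 91.43,75.79 91.43,150.93 72.38,150.93" fill="none" stroke="#ff8800"/>
</svg>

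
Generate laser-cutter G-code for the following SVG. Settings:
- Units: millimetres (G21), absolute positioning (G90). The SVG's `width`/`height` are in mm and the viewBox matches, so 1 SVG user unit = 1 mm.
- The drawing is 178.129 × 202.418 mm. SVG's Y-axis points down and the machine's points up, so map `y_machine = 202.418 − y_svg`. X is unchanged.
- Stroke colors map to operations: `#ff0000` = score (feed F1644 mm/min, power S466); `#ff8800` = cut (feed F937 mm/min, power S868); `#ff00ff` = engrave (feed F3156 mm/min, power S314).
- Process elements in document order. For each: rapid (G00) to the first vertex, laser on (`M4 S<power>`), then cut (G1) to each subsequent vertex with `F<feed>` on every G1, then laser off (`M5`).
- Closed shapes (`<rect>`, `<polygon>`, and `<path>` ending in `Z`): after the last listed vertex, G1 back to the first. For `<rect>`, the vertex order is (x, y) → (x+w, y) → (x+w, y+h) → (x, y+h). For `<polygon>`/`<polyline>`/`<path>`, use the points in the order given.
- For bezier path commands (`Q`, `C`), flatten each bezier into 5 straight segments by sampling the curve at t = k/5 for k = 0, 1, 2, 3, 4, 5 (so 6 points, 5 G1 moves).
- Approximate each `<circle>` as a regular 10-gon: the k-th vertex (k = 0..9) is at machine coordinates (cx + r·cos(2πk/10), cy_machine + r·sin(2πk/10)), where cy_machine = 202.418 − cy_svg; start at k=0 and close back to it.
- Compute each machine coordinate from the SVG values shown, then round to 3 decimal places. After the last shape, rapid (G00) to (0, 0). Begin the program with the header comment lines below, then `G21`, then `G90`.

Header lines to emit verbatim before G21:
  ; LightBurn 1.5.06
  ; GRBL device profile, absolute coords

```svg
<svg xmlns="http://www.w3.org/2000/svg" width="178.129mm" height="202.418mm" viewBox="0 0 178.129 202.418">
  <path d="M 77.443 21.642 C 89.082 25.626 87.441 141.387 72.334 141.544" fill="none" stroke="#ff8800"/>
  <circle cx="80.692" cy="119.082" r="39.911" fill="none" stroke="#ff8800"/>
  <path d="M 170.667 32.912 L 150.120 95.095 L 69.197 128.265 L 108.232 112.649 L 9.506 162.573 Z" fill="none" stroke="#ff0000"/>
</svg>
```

; LightBurn 1.5.06
; GRBL device profile, absolute coords
G21
G90
G00 X77.443 Y180.776
M4 S868
G1 X82.831 Y166.791 F937
G1 X85.023 Y136.895 F937
G1 X84.011 Y102.000 F937
G1 X79.784 Y73.022 F937
G1 X72.334 Y60.874 F937
M5
G00 X120.603 Y83.336
M4 S868
G1 X112.981 Y106.795 F937
G1 X93.025 Y121.294 F937
G1 X68.359 Y121.294 F937
G1 X48.403 Y106.795 F937
G1 X40.781 Y83.336 F937
G1 X48.403 Y59.877 F937
G1 X68.359 Y45.378 F937
G1 X93.025 Y45.378 F937
G1 X112.981 Y59.877 F937
G1 X120.603 Y83.336 F937
M5
G00 X170.667 Y169.506
M4 S466
G1 X150.120 Y107.323 F1644
G1 X69.197 Y74.153 F1644
G1 X108.232 Y89.769 F1644
G1 X9.506 Y39.845 F1644
G1 X170.667 Y169.506 F1644
M5
G00 X0.000 Y0.000

1 u = 1 mm; y_m = 202.418 − y.

[1] `<path>` cubic bezier, #ff8800→cut S868 F937: (77.443,180.776) → (82.831,166.791) → (85.023,136.895) → (84.011,102.000) → (79.784,73.022) → (72.334,60.874)

[2] `<circle>` circle, #ff8800→cut S868 F937: (120.603,83.336) → (112.981,106.795) → (93.025,121.294) → (68.359,121.294) → (48.403,106.795) → (40.781,83.336) → (48.403,59.877) → (68.359,45.378) → (93.025,45.378) → (112.981,59.877) → (120.603,83.336) (closed)

[3] `<path>` closed polygon, #ff0000→score S466 F1644: (170.667,169.506) → (150.120,107.323) → (69.197,74.153) → (108.232,89.769) → (9.506,39.845) → (170.667,169.506) (closed)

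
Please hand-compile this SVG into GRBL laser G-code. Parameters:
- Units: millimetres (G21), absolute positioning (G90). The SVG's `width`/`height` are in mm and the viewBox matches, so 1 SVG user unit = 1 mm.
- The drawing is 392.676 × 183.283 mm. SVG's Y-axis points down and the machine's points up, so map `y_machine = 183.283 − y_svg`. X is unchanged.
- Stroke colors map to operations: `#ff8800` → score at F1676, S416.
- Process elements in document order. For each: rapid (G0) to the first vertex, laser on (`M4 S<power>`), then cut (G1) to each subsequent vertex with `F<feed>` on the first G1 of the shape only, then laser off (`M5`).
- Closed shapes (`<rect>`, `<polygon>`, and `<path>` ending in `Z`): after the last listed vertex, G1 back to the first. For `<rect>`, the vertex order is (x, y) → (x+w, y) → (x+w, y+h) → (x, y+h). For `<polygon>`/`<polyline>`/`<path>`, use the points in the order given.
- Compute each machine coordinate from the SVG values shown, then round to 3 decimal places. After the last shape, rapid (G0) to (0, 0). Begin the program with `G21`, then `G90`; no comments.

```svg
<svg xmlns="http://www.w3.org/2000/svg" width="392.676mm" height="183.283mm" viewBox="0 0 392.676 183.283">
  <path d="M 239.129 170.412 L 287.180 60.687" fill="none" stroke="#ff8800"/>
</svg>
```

Since the viewBox matches the mm dimensions, user units are millimetres directly. The only transform is the Y-flip y_m = 183.283 − y_svg.

Shape 1 is a line segment drawn with `<path>`. Its stroke #ff8800 means score at S416, F1676. After flipping Y the toolpath is (239.129,12.871) → (287.180,122.596).

G21
G90
G0 X239.129 Y12.871
M4 S416
G1 X287.180 Y122.596 F1676
M5
G0 X0.000 Y0.000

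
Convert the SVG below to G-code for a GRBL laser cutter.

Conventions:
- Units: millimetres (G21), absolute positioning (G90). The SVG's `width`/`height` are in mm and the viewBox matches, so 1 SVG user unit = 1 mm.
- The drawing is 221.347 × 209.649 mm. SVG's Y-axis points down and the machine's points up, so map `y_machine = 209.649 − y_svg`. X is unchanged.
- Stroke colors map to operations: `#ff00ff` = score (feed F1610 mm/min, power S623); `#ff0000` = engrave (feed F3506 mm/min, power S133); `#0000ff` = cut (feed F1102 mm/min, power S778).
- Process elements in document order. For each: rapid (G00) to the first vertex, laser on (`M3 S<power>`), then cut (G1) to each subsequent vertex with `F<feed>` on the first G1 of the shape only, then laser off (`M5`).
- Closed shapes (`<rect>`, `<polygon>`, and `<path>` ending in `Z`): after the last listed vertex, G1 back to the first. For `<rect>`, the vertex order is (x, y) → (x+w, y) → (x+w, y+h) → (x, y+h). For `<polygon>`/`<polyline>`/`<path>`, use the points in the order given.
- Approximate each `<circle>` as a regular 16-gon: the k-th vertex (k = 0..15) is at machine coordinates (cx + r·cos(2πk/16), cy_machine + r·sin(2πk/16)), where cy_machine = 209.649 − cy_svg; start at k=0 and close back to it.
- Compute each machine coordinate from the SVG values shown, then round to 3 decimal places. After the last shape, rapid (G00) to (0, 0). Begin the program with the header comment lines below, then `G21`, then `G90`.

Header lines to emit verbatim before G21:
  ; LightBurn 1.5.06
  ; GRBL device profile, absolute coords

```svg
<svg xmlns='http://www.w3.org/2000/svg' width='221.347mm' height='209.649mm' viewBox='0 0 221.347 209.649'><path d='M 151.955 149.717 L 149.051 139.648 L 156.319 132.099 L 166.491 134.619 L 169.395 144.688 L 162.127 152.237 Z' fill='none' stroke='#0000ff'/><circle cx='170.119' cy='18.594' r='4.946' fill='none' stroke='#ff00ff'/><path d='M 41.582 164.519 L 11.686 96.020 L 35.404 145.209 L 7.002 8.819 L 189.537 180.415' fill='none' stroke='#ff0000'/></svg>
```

Since the viewBox matches the mm dimensions, user units are millimetres directly. The only transform is the Y-flip y_m = 209.649 − y_svg.

Shape 1 is a regular polygon drawn with `<path>`. Its stroke #0000ff means cut at S778, F1102. After flipping Y the toolpath is (151.955,59.932) → (149.051,70.001) → (156.319,77.550) → (166.491,75.030) → (169.395,64.961) → (162.127,57.412) → (151.955,59.932), returning to the start.

Shape 2 is a circle drawn with `<circle>`. Its stroke #ff00ff means score at S623, F1610. After flipping Y the toolpath is (175.065,191.055) → (174.689,192.948) → (173.616,194.552) → (172.012,195.625) → (170.119,196.001) → (168.226,195.625) → (166.622,194.552) → (165.549,192.948) → (165.173,191.055) → (165.549,189.162) → (166.622,187.558) → (168.226,186.485) → (170.119,186.109) → (172.012,186.485) → (173.616,187.558) → (174.689,189.162) → (175.065,191.055), returning to the start.

Shape 3 is a open polyline drawn with `<path>`. Its stroke #ff0000 means engrave at S133, F3506. After flipping Y the toolpath is (41.582,45.130) → (11.686,113.629) → (35.404,64.440) → (7.002,200.830) → (189.537,29.234).

; LightBurn 1.5.06
; GRBL device profile, absolute coords
G21
G90
G00 X151.955 Y59.932
M3 S778
G1 X149.051 Y70.001 F1102
G1 X156.319 Y77.550
G1 X166.491 Y75.030
G1 X169.395 Y64.961
G1 X162.127 Y57.412
G1 X151.955 Y59.932
M5
G00 X175.065 Y191.055
M3 S623
G1 X174.689 Y192.948 F1610
G1 X173.616 Y194.552
G1 X172.012 Y195.625
G1 X170.119 Y196.001
G1 X168.226 Y195.625
G1 X166.622 Y194.552
G1 X165.549 Y192.948
G1 X165.173 Y191.055
G1 X165.549 Y189.162
G1 X166.622 Y187.558
G1 X168.226 Y186.485
G1 X170.119 Y186.109
G1 X172.012 Y186.485
G1 X173.616 Y187.558
G1 X174.689 Y189.162
G1 X175.065 Y191.055
M5
G00 X41.582 Y45.130
M3 S133
G1 X11.686 Y113.629 F3506
G1 X35.404 Y64.440
G1 X7.002 Y200.830
G1 X189.537 Y29.234
M5
G00 X0.000 Y0.000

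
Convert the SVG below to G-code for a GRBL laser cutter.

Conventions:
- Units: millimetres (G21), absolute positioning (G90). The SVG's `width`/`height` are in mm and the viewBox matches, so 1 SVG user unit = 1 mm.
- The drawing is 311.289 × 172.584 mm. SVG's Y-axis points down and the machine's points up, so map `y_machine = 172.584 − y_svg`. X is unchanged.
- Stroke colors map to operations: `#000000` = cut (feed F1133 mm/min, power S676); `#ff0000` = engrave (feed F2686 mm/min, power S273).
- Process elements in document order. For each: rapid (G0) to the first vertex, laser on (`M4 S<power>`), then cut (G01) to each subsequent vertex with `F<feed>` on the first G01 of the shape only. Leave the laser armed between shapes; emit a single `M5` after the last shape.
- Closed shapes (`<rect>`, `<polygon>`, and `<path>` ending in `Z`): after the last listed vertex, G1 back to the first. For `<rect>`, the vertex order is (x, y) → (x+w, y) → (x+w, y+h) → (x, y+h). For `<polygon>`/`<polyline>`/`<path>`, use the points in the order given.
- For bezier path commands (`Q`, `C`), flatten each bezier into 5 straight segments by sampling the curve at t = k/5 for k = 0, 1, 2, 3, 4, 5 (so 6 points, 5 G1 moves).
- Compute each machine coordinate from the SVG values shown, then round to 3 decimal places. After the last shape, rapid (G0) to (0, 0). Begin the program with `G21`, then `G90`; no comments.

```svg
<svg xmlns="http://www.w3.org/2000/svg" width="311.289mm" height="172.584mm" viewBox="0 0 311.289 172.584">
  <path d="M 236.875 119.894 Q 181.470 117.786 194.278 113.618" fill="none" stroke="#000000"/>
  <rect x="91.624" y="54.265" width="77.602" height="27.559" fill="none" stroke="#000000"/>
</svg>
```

G21
G90
G0 X236.875 Y52.690
M4 S676
G01 X217.442 Y53.616 F1133
G01 X203.465 Y54.706
G01 X194.946 Y55.961
G01 X191.883 Y57.381
G01 X194.278 Y58.966
G0 X91.624 Y118.319
M4 S676
G01 X169.226 Y118.319 F1133
G01 X169.226 Y90.760
G01 X91.624 Y90.760
G01 X91.624 Y118.319
M5
G0 X0.000 Y0.000

Since the viewBox matches the mm dimensions, user units are millimetres directly. The only transform is the Y-flip y_m = 172.584 − y_svg.

Shape 1 is a quadratic bezier drawn with `<path>`. Its stroke #000000 means cut at S676, F1133. After flipping Y the toolpath is (236.875,52.690) → (217.442,53.616) → (203.465,54.706) → (194.946,55.961) → (191.883,57.381) → (194.278,58.966).

Shape 2 is a rectangle drawn with `<rect>`. Its stroke #000000 means cut at S676, F1133. After flipping Y the toolpath is (91.624,118.319) → (169.226,118.319) → (169.226,90.760) → (91.624,90.760) → (91.624,118.319), returning to the start.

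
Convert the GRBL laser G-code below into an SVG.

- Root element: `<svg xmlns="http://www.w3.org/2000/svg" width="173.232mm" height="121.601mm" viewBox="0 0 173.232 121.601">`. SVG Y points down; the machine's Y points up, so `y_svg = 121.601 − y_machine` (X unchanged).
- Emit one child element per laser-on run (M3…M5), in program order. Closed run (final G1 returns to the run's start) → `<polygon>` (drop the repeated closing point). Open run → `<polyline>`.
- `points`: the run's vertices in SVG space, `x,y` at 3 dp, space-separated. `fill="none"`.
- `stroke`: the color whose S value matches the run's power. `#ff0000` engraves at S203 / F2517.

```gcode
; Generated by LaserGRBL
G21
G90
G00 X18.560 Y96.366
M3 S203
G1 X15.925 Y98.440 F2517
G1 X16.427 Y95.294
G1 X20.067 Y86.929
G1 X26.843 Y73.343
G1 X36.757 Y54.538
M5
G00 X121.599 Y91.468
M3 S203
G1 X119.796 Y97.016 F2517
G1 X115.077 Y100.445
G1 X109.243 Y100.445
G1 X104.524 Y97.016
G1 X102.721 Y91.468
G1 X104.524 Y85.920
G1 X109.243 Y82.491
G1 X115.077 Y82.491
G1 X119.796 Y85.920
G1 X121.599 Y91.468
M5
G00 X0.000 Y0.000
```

Each laser-on run becomes one SVG element. Flip Y back into SVG space with y_svg = 121.601 − y_machine. Every run uses S203, so all elements get stroke `#ff0000` (engrave).

Run 1: The run is open, so emit a `<polyline>` with points (Y-flipped): 18.560,25.235 15.925,23.161 16.427,26.307 20.067,34.672 26.843,48.258 36.757,67.063.

Run 2: The run returns to its start, so emit a `<polygon>` with points (Y-flipped): 121.599,30.133 119.796,24.585 115.077,21.156 109.243,21.156 104.524,24.585 102.721,30.133 104.524,35.681 109.243,39.110 115.077,39.110 119.796,35.681.

<svg xmlns="http://www.w3.org/2000/svg" width="173.232mm" height="121.601mm" viewBox="0 0 173.232 121.601">
  <polyline points="18.560,25.235 15.925,23.161 16.427,26.307 20.067,34.672 26.843,48.258 36.757,67.063" fill="none" stroke="#ff0000"/>
  <polygon points="121.599,30.133 119.796,24.585 115.077,21.156 109.243,21.156 104.524,24.585 102.721,30.133 104.524,35.681 109.243,39.110 115.077,39.110 119.796,35.681" fill="none" stroke="#ff0000"/>
</svg>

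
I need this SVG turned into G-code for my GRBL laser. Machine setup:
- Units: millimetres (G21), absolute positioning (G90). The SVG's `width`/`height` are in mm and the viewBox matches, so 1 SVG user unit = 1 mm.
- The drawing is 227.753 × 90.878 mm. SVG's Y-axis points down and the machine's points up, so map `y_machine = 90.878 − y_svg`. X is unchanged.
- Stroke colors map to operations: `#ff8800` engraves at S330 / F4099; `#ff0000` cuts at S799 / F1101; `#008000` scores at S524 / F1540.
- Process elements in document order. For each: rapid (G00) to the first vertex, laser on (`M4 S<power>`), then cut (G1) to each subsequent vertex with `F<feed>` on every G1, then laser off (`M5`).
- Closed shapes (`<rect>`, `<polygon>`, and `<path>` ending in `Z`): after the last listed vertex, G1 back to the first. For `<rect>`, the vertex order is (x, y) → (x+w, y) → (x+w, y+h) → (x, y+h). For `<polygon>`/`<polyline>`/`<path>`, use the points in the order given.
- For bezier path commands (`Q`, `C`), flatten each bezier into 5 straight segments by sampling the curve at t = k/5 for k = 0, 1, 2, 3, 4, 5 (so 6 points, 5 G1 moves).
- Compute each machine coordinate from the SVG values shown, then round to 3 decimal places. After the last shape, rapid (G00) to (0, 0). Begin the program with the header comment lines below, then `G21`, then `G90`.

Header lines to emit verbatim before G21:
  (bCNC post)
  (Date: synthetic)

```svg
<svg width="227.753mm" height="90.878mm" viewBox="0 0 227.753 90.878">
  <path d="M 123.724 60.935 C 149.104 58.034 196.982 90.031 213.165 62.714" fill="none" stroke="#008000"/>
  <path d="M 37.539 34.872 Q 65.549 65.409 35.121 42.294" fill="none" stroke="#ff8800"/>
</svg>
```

(bCNC post)
(Date: synthetic)
G21
G90
G00 X123.724 Y29.943
M4 S524
G1 X141.218 Y28.250 F1540
G1 X161.511 Y22.703 F1540
G1 X182.000 Y17.825 F1540
G1 X200.085 Y18.138 F1540
G1 X213.165 Y28.164 F1540
M5
G00 X37.539 Y56.006
M4 S330
G1 X46.405 Y45.937 F4099
G1 X50.597 Y40.161 F4099
G1 X50.113 Y38.676 F4099
G1 X44.955 Y41.484 F4099
G1 X35.121 Y48.584 F4099
M5
G00 X0.000 Y0.000

Since the viewBox matches the mm dimensions, user units are millimetres directly. The only transform is the Y-flip y_m = 90.878 − y_svg.

Shape 1 is a cubic bezier drawn with `<path>`. Its stroke #008000 means score at S524, F1540. After flipping Y the toolpath is (123.724,29.943) → (141.218,28.250) → (161.511,22.703) → (182.000,17.825) → (200.085,18.138) → (213.165,28.164).

Shape 2 is a quadratic bezier drawn with `<path>`. Its stroke #ff8800 means engrave at S330, F4099. After flipping Y the toolpath is (37.539,56.006) → (46.405,45.937) → (50.597,40.161) → (50.113,38.676) → (44.955,41.484) → (35.121,48.584).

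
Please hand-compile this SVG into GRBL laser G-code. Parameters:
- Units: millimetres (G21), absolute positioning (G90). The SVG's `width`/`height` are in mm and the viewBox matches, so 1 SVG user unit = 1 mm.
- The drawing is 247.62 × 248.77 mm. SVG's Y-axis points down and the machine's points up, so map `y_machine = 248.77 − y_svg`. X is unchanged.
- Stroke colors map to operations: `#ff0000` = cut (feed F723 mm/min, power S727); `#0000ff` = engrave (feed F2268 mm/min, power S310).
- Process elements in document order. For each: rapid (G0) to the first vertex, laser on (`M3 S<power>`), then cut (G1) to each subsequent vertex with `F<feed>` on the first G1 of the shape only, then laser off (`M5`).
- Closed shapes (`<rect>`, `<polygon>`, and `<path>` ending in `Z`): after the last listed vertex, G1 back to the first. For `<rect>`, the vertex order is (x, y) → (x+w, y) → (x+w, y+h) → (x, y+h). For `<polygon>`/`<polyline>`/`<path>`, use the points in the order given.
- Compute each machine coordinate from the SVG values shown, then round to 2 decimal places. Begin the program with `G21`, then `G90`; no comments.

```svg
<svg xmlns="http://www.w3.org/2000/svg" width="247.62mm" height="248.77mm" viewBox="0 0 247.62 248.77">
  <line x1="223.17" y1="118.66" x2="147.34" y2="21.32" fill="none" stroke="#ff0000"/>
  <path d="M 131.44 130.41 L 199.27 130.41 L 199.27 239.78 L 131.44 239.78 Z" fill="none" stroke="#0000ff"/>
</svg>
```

G21
G90
G0 X223.17 Y130.11
M3 S727
G1 X147.34 Y227.45 F723
M5
G0 X131.44 Y118.36
M3 S310
G1 X199.27 Y118.36 F2268
G1 X199.27 Y8.99
G1 X131.44 Y8.99
G1 X131.44 Y118.36
M5

Since the viewBox matches the mm dimensions, user units are millimetres directly. The only transform is the Y-flip y_m = 248.77 − y_svg.

Shape 1 is a line segment drawn with `<line>`. Its stroke #ff0000 means cut at S727, F723. After flipping Y the toolpath is (223.17,130.11) → (147.34,227.45).

Shape 2 is a rectangle drawn with `<path>`. Its stroke #0000ff means engrave at S310, F2268. After flipping Y the toolpath is (131.44,118.36) → (199.27,118.36) → (199.27,8.99) → (131.44,8.99) → (131.44,118.36), returning to the start.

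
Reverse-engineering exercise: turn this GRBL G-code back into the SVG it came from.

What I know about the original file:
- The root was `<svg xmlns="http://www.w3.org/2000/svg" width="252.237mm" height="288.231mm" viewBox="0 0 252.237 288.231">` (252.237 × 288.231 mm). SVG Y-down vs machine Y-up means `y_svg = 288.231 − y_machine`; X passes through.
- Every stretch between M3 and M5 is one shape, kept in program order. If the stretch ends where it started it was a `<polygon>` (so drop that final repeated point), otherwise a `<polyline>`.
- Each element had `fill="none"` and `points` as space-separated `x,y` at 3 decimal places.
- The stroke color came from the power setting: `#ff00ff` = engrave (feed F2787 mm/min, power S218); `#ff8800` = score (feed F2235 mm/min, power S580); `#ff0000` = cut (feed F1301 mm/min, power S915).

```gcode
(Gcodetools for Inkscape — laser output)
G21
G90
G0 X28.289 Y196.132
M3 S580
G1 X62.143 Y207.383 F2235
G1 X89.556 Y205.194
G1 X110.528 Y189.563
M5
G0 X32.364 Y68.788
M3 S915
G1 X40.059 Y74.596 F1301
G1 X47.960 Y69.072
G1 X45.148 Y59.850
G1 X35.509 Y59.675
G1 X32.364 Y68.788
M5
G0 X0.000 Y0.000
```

y_svg = 288.231 − y_m.

[1] S580→`#ff8800` (score); open run; points: 28.289,92.099 62.143,80.848 89.556,83.037 110.528,98.668

[2] S915→`#ff0000` (cut); closed run; points: 32.364,219.443 40.059,213.635 47.960,219.159 45.148,228.381 35.509,228.556

<svg xmlns="http://www.w3.org/2000/svg" width="252.237mm" height="288.231mm" viewBox="0 0 252.237 288.231">
  <polyline points="28.289,92.099 62.143,80.848 89.556,83.037 110.528,98.668" fill="none" stroke="#ff8800"/>
  <polygon points="32.364,219.443 40.059,213.635 47.960,219.159 45.148,228.381 35.509,228.556" fill="none" stroke="#ff0000"/>
</svg>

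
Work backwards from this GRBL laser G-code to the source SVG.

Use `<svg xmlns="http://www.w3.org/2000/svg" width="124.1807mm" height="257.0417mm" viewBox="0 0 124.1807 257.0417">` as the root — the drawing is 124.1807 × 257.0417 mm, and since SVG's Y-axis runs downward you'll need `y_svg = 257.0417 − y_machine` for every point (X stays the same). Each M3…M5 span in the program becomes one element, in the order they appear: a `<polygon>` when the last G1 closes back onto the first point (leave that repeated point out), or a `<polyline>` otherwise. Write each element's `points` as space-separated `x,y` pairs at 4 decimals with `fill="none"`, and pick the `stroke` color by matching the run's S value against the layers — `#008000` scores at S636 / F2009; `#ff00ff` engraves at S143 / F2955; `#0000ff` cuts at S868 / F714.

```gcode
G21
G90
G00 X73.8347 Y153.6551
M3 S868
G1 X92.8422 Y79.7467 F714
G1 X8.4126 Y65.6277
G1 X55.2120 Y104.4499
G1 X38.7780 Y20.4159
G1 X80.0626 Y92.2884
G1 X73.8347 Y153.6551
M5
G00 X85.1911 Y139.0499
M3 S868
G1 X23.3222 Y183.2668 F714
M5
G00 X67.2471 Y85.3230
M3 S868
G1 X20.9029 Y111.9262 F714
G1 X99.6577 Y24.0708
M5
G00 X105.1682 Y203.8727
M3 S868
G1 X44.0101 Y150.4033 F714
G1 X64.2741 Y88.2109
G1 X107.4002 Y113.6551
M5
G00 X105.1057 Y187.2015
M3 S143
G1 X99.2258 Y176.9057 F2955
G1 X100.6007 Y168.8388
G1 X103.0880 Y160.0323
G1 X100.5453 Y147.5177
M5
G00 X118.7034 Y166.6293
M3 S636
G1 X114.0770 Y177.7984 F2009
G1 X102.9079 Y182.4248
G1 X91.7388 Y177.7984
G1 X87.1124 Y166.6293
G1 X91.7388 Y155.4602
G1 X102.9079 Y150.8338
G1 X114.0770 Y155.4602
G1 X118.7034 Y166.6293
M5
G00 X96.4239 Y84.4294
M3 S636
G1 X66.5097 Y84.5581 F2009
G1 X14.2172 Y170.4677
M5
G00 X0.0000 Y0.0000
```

<svg xmlns="http://www.w3.org/2000/svg" width="124.1807mm" height="257.0417mm" viewBox="0 0 124.1807 257.0417">
  <polygon points="73.8347,103.3866 92.8422,177.2950 8.4126,191.4140 55.2120,152.5918 38.7780,236.6258 80.0626,164.7533" fill="none" stroke="#0000ff"/>
  <polyline points="85.1911,117.9918 23.3222,73.7749" fill="none" stroke="#0000ff"/>
  <polyline points="67.2471,171.7187 20.9029,145.1155 99.6577,232.9709" fill="none" stroke="#0000ff"/>
  <polyline points="105.1682,53.1690 44.0101,106.6384 64.2741,168.8308 107.4002,143.3866" fill="none" stroke="#0000ff"/>
  <polyline points="105.1057,69.8402 99.2258,80.1360 100.6007,88.2029 103.0880,97.0094 100.5453,109.5240" fill="none" stroke="#ff00ff"/>
  <polygon points="118.7034,90.4124 114.0770,79.2433 102.9079,74.6169 91.7388,79.2433 87.1124,90.4124 91.7388,101.5815 102.9079,106.2079 114.0770,101.5815" fill="none" stroke="#008000"/>
  <polyline points="96.4239,172.6123 66.5097,172.4836 14.2172,86.5740" fill="none" stroke="#008000"/>
</svg>

Each laser-on run becomes one SVG element. Flip Y back into SVG space with y_svg = 257.0417 − y_machine.

Run 1: the run's S868 means `#0000ff` (cut). The run returns to its start, so emit a `<polygon>` with points (Y-flipped): 73.8347,103.3866 92.8422,177.2950 8.4126,191.4140 55.2120,152.5918 38.7780,236.6258 80.0626,164.7533.

Run 2: power S868 maps to stroke `#0000ff` (cut). The run is open, so emit a `<polyline>` with points (Y-flipped): 85.1911,117.9918 23.3222,73.7749.

Run 3: S868 ⇒ cut layer `#0000ff`. The run is open, so emit a `<polyline>` with points (Y-flipped): 67.2471,171.7187 20.9029,145.1155 99.6577,232.9709.

Run 4: S868 ⇒ cut layer `#0000ff`. The run is open, so emit a `<polyline>` with points (Y-flipped): 105.1682,53.1690 44.0101,106.6384 64.2741,168.8308 107.4002,143.3866.

Run 5: the run's S143 means `#ff00ff` (engrave). The run is open, so emit a `<polyline>` with points (Y-flipped): 105.1057,69.8402 99.2258,80.1360 100.6007,88.2029 103.0880,97.0094 100.5453,109.5240.

Run 6: S636 ⇒ score layer `#008000`. The run returns to its start, so emit a `<polygon>` with points (Y-flipped): 118.7034,90.4124 114.0770,79.2433 102.9079,74.6169 91.7388,79.2433 87.1124,90.4124 91.7388,101.5815 102.9079,106.2079 114.0770,101.5815.

Run 7: power S636 maps to stroke `#008000` (score). The run is open, so emit a `<polyline>` with points (Y-flipped): 96.4239,172.6123 66.5097,172.4836 14.2172,86.5740.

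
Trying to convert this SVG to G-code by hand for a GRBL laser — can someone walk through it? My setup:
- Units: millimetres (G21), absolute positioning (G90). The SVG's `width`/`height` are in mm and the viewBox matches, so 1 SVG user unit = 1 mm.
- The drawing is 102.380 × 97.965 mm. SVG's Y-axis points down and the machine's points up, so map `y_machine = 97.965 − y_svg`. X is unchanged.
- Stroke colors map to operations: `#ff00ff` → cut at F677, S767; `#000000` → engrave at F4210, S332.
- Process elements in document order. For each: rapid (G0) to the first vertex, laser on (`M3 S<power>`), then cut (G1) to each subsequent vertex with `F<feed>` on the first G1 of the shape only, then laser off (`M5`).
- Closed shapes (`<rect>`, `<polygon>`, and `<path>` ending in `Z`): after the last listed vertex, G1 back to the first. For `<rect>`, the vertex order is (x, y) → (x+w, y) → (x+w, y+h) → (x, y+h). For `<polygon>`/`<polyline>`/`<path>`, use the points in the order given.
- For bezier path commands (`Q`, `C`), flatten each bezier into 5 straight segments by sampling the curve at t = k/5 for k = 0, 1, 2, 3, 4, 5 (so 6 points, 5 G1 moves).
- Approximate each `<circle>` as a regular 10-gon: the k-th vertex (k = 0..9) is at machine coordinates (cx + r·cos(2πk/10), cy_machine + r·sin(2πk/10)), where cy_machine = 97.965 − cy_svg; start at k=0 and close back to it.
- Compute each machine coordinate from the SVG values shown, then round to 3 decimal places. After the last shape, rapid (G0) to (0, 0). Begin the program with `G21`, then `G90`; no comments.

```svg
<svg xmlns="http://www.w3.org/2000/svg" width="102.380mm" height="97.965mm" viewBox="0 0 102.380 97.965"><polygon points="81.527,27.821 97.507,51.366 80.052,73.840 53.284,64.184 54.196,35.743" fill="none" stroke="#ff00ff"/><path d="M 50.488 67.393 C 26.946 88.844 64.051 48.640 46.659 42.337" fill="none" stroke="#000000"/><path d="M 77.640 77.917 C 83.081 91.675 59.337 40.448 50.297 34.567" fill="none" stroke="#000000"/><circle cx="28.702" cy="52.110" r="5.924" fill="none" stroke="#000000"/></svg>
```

Since the viewBox matches the mm dimensions, user units are millimetres directly. The only transform is the Y-flip y_m = 97.965 − y_svg.

Shape 1 is a regular polygon drawn with `<polygon>`. Its stroke #ff00ff means cut at S767, F677. After flipping Y the toolpath is (81.527,70.144) → (97.507,46.599) → (80.052,24.125) → (53.284,33.781) → (54.196,62.222) → (81.527,70.144), returning to the start.

Shape 2 is a cubic bezier drawn with `<path>`. Its stroke #000000 means engrave at S332, F4210. After flipping Y the toolpath is (50.488,30.572) → (42.719,24.336) → (43.979,28.310) → (48.740,37.908) → (51.476,48.543) → (46.659,55.628).

Shape 3 is a cubic bezier drawn with `<path>`. Its stroke #000000 means engrave at S332, F4210. After flipping Y the toolpath is (77.640,20.048) → (77.754,18.709) → (72.969,27.670) → (65.394,41.636) → (57.134,55.311) → (50.297,63.398).

Shape 4 is a circle drawn with `<circle>`. Its stroke #000000 means engrave at S332, F4210. After flipping Y the toolpath is (34.626,45.855) → (33.495,49.337) → (30.533,51.489) → (26.871,51.489) → (23.909,49.337) → (22.778,45.855) → (23.909,42.373) → (26.871,40.221) → (30.533,40.221) → (33.495,42.373) → (34.626,45.855), returning to the start.

G21
G90
G0 X81.527 Y70.144
M3 S767
G1 X97.507 Y46.599 F677
G1 X80.052 Y24.125
G1 X53.284 Y33.781
G1 X54.196 Y62.222
G1 X81.527 Y70.144
M5
G0 X50.488 Y30.572
M3 S332
G1 X42.719 Y24.336 F4210
G1 X43.979 Y28.310
G1 X48.740 Y37.908
G1 X51.476 Y48.543
G1 X46.659 Y55.628
M5
G0 X77.640 Y20.048
M3 S332
G1 X77.754 Y18.709 F4210
G1 X72.969 Y27.670
G1 X65.394 Y41.636
G1 X57.134 Y55.311
G1 X50.297 Y63.398
M5
G0 X34.626 Y45.855
M3 S332
G1 X33.495 Y49.337 F4210
G1 X30.533 Y51.489
G1 X26.871 Y51.489
G1 X23.909 Y49.337
G1 X22.778 Y45.855
G1 X23.909 Y42.373
G1 X26.871 Y40.221
G1 X30.533 Y40.221
G1 X33.495 Y42.373
G1 X34.626 Y45.855
M5
G0 X0.000 Y0.000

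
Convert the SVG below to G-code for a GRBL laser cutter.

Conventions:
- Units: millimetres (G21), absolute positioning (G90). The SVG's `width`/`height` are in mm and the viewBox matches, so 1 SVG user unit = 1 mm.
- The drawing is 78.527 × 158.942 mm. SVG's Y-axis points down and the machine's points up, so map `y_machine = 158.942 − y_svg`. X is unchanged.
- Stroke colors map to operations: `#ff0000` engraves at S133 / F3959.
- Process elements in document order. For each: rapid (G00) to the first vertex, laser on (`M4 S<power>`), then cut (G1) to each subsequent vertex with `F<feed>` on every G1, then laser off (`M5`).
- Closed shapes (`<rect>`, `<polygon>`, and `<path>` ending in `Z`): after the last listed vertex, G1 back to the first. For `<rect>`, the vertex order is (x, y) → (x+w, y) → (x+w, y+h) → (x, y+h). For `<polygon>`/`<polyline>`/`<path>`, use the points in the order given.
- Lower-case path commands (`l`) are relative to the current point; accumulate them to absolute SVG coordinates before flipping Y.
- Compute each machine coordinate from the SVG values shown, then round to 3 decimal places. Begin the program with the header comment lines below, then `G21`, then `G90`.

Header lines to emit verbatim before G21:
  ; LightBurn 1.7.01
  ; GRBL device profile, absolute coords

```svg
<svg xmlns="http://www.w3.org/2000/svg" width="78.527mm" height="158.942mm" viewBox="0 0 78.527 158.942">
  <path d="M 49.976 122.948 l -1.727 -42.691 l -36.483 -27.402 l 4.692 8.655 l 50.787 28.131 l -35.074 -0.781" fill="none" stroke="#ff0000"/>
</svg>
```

; LightBurn 1.7.01
; GRBL device profile, absolute coords
G21
G90
G00 X49.976 Y35.994
M4 S133
G1 X48.249 Y78.685 F3959
G1 X11.766 Y106.087 F3959
G1 X16.458 Y97.432 F3959
G1 X67.245 Y69.301 F3959
G1 X32.171 Y70.082 F3959
M5

viewBox `0 0 78.527 158.942` with mm width/height → 1 unit = 1 mm. Flip: y_m = 158.942 − y_svg.

**Shape 1** — `<path>` open polyline, stroke `#ff0000` → engrave (S133, F3959). Machine vertices: (49.976,35.994) → (48.249,78.685) → (11.766,106.087) → (16.458,97.432) → (67.245,69.301) → (32.171,70.082). Open path.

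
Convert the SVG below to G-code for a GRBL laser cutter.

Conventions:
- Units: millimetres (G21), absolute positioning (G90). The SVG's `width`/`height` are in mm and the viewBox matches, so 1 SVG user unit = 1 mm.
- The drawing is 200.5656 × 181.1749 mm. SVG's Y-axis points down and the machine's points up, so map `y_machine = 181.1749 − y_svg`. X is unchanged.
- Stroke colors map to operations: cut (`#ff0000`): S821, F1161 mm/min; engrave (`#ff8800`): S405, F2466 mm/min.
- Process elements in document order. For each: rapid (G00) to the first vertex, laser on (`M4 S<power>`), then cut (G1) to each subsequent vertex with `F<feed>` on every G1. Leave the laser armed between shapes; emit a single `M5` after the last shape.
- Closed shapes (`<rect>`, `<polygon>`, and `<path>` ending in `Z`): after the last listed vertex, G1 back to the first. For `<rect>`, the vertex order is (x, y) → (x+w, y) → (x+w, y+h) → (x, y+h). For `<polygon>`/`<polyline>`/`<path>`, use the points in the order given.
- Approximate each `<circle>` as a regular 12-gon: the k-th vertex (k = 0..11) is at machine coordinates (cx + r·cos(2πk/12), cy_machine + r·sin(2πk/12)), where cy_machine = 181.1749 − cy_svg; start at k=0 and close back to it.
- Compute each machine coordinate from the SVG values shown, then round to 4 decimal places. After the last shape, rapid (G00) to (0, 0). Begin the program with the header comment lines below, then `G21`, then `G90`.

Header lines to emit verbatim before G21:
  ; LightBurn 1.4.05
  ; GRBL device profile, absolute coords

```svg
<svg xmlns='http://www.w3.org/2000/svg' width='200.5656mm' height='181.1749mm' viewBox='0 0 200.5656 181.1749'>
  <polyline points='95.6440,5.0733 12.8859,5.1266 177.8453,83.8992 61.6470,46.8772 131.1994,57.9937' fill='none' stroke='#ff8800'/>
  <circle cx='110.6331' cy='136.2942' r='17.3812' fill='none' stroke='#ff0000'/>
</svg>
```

viewBox `0 0 200.5656 181.1749` with mm width/height → 1 unit = 1 mm. Flip: y_m = 181.1749 − y_svg.

**Shape 1** — `<polyline>` open polyline, stroke `#ff8800` → engrave (S405, F2466). Machine vertices: (95.6440,176.1016) → (12.8859,176.0483) → (177.8453,97.2757) → (61.6470,134.2977) → (131.1994,123.1812). Open path.

**Shape 2** — `<circle>` circle, stroke `#ff0000` → cut (S821, F1161). Machine vertices: (128.0143,44.8807) → (125.6857,53.5713) → (119.3237,59.9333) → (110.6331,62.2619) → (101.9425,59.9333) → (95.5805,53.5713) → (93.2519,44.8807) → (95.5805,36.1901) → (101.9425,29.8281) → (110.6331,27.4995) → (119.3237,29.8281) → (125.6857,36.1901) → (128.0143,44.8807). Closed: final G1 returns to the first vertex.

; LightBurn 1.4.05
; GRBL device profile, absolute coords
G21
G90
G00 X95.6440 Y176.1016
M4 S405
G1 X12.8859 Y176.0483 F2466
G1 X177.8453 Y97.2757 F2466
G1 X61.6470 Y134.2977 F2466
G1 X131.1994 Y123.1812 F2466
G00 X128.0143 Y44.8807
M4 S821
G1 X125.6857 Y53.5713 F1161
G1 X119.3237 Y59.9333 F1161
G1 X110.6331 Y62.2619 F1161
G1 X101.9425 Y59.9333 F1161
G1 X95.5805 Y53.5713 F1161
G1 X93.2519 Y44.8807 F1161
G1 X95.5805 Y36.1901 F1161
G1 X101.9425 Y29.8281 F1161
G1 X110.6331 Y27.4995 F1161
G1 X119.3237 Y29.8281 F1161
G1 X125.6857 Y36.1901 F1161
G1 X128.0143 Y44.8807 F1161
M5
G00 X0.0000 Y0.0000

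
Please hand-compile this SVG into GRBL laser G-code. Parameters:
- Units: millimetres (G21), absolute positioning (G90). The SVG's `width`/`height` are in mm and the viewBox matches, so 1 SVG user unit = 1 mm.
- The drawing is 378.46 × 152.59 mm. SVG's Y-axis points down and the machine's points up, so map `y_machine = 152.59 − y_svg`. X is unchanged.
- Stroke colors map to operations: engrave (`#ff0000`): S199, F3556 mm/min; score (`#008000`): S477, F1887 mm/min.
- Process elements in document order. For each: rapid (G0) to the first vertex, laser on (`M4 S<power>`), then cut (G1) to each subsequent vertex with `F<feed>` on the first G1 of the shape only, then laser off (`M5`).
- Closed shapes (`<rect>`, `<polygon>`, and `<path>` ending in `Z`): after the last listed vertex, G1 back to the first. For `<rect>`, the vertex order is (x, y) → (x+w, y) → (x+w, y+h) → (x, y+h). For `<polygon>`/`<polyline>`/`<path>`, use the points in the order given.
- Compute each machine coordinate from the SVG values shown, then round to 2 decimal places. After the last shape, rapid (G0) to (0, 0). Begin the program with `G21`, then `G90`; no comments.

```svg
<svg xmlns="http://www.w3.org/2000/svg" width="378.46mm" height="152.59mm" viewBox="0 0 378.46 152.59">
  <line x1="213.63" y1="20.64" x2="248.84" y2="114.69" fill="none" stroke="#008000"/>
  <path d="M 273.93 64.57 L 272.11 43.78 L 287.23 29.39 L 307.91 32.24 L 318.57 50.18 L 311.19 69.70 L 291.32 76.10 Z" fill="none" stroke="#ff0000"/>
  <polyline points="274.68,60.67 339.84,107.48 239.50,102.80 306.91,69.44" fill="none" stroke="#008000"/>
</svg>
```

G21
G90
G0 X213.63 Y131.95
M4 S477
G1 X248.84 Y37.90 F1887
M5
G0 X273.93 Y88.02
M4 S199
G1 X272.11 Y108.81 F3556
G1 X287.23 Y123.20
G1 X307.91 Y120.35
G1 X318.57 Y102.41
G1 X311.19 Y82.89
G1 X291.32 Y76.49
G1 X273.93 Y88.02
M5
G0 X274.68 Y91.92
M4 S477
G1 X339.84 Y45.11 F1887
G1 X239.50 Y49.79
G1 X306.91 Y83.15
M5
G0 X0.00 Y0.00

viewBox `0 0 378.46 152.59` with mm width/height → 1 unit = 1 mm. Flip: y_m = 152.59 − y_svg.

**Shape 1** — `<line>` line segment, stroke `#008000` → score (S477, F1887). Machine vertices: (213.63,131.95) → (248.84,37.90). Open path.

**Shape 2** — `<path>` regular polygon, stroke `#ff0000` → engrave (S199, F3556). Machine vertices: (273.93,88.02) → (272.11,108.81) → (287.23,123.20) → (307.91,120.35) → (318.57,102.41) → (311.19,82.89) → (291.32,76.49) → (273.93,88.02). Closed: final G1 returns to the first vertex.

**Shape 3** — `<polyline>` open polyline, stroke `#008000` → score (S477, F1887). Machine vertices: (274.68,91.92) → (339.84,45.11) → (239.50,49.79) → (306.91,83.15). Open path.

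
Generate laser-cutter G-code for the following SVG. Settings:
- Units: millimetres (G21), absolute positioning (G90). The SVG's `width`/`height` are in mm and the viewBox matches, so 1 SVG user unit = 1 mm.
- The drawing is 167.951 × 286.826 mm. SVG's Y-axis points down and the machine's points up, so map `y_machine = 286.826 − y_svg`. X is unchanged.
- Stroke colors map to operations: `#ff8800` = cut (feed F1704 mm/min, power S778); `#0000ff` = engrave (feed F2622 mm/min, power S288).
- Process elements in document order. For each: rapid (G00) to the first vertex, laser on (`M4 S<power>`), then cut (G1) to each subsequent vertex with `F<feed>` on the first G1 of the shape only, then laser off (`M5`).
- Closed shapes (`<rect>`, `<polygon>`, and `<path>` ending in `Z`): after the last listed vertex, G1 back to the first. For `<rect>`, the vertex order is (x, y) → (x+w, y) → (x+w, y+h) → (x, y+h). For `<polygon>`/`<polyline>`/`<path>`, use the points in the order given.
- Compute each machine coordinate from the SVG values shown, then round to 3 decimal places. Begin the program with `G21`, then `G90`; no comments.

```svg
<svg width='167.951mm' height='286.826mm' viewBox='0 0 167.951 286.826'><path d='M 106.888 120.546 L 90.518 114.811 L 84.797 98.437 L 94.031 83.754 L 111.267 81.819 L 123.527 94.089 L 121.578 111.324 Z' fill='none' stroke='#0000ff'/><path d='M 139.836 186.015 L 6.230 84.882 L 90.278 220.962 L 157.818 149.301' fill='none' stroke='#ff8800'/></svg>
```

G21
G90
G00 X106.888 Y166.280
M4 S288
G1 X90.518 Y172.015 F2622
G1 X84.797 Y188.389
G1 X94.031 Y203.072
G1 X111.267 Y205.007
G1 X123.527 Y192.737
G1 X121.578 Y175.502
G1 X106.888 Y166.280
M5
G00 X139.836 Y100.811
M4 S778
G1 X6.230 Y201.944 F1704
G1 X90.278 Y65.864
G1 X157.818 Y137.525
M5

1 u = 1 mm; y_m = 286.826 − y.

[1] `<path>` regular polygon, #0000ff→engrave S288 F2622: (106.888,166.280) → (90.518,172.015) → (84.797,188.389) → (94.031,203.072) → (111.267,205.007) → (123.527,192.737) → (121.578,175.502) → (106.888,166.280) (closed)

[2] `<path>` open polyline, #ff8800→cut S778 F1704: (139.836,100.811) → (6.230,201.944) → (90.278,65.864) → (157.818,137.525)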